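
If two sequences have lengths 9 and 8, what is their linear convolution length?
Linear/full convolution length: m + n - 1 = 9 + 8 - 1 = 16

16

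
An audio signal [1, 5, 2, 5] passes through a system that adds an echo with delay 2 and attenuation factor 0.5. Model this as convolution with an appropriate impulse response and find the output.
Direct-path + delayed-attenuated-path model → impulse response h = [1, 0, 0.5] (1 at lag 0, 0.5 at lag 2). Output y[n] = x[n] + 0.5·x[n - 2] (with x[n] = 0 outside 0..3): y[0] = 1 + 0.5×0 = 1; y[1] = 5 + 0.5×0 = 5; y[2] = 2 + 0.5×1 = 2.5; y[3] = 5 + 0.5×5 = 7.5; y[4] = 0 + 0.5×2 = 1.0; y[5] = 0 + 0.5×5 = 2.5. So y = [1, 5, 2.5, 7.5, 1.0, 2.5]

[1, 5, 2.5, 7.5, 1.0, 2.5]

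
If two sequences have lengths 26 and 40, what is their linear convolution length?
Linear/full convolution length: m + n - 1 = 26 + 40 - 1 = 65

65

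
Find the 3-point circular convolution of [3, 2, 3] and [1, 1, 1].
Use y[k] = Σ_j f[j]·g[(k-j) mod 3]. y[0] = 3×1 + 2×1 + 3×1 = 8; y[1] = 3×1 + 2×1 + 3×1 = 8; y[2] = 3×1 + 2×1 + 3×1 = 8. Result: [8, 8, 8]

[8, 8, 8]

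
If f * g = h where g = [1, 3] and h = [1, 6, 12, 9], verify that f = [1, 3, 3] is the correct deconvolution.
Forward-compute [1, 3, 3] * [1, 3]: h[0] = 1×1 = 1; h[1] = 1×3 + 3×1 = 6; h[2] = 3×3 + 3×1 = 12; h[3] = 3×3 = 9 → [1, 6, 12, 9]. Matches given h = [1, 6, 12, 9], so verified.

Verified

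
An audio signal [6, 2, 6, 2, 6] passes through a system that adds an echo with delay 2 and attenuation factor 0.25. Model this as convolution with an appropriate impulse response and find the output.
Direct-path + delayed-attenuated-path model → impulse response h = [1, 0, 0.25] (1 at lag 0, 0.25 at lag 2). Output y[n] = x[n] + 0.25·x[n - 2] (with x[n] = 0 outside 0..4): y[0] = 6 + 0.25×0 = 6; y[1] = 2 + 0.25×0 = 2; y[2] = 6 + 0.25×6 = 7.5; y[3] = 2 + 0.25×2 = 2.5; y[4] = 6 + 0.25×6 = 7.5; y[5] = 0 + 0.25×2 = 0.5; y[6] = 0 + 0.25×6 = 1.5. So y = [6, 2, 7.5, 2.5, 7.5, 0.5, 1.5]

[6, 2, 7.5, 2.5, 7.5, 0.5, 1.5]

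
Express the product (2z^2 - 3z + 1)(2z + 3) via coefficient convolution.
Ascending coefficients: a = [1, -3, 2], b = [3, 2]. c[0] = 1×3 = 3; c[1] = 1×2 + -3×3 = -7; c[2] = -3×2 + 2×3 = 0; c[3] = 2×2 = 4. Result coefficients: [3, -7, 0, 4] → 4z^3 - 7z + 3

4z^3 - 7z + 3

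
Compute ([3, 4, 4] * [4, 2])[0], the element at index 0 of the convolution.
Use y[k] = Σ_i a[i]·b[k-i] at k=0. y[0] = 3×4 = 12

12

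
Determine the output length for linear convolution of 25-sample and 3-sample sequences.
Linear/full convolution length: m + n - 1 = 25 + 3 - 1 = 27

27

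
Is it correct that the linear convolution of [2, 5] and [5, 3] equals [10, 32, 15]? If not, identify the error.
Recompute linear convolution of [2, 5] and [5, 3]: y[0] = 2×5 = 10; y[1] = 2×3 + 5×5 = 31; y[2] = 5×3 = 15 → [10, 31, 15]. Compare to given [10, 32, 15]: they differ at index 1: given 32, correct 31, so answer: No

No. Error at index 1: given 32, correct 31.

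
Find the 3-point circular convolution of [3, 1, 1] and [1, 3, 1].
Use y[k] = Σ_j a[j]·b[(k-j) mod 3]. y[0] = 3×1 + 1×1 + 1×3 = 7; y[1] = 3×3 + 1×1 + 1×1 = 11; y[2] = 3×1 + 1×3 + 1×1 = 7. Result: [7, 11, 7]

[7, 11, 7]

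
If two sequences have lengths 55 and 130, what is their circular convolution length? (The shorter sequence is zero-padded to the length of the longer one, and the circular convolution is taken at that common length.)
Circular convolution (zero-padding the shorter input) has length max(m, n) = max(55, 130) = 130

130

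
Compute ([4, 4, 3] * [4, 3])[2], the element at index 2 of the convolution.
Use y[k] = Σ_i a[i]·b[k-i] at k=2. y[2] = 4×3 + 3×4 = 24

24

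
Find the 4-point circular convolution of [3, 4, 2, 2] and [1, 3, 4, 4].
Use y[k] = Σ_j f[j]·g[(k-j) mod 4]. y[0] = 3×1 + 4×4 + 2×4 + 2×3 = 33; y[1] = 3×3 + 4×1 + 2×4 + 2×4 = 29; y[2] = 3×4 + 4×3 + 2×1 + 2×4 = 34; y[3] = 3×4 + 4×4 + 2×3 + 2×1 = 36. Result: [33, 29, 34, 36]

[33, 29, 34, 36]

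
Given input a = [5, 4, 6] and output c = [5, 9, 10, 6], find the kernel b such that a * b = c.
Output length 4 = len(a) + len(b) - 1 ⇒ len(b) = 2. Solve b forward using b[k] = (c[k] - Σ_{i≥1} a[i]·b[k-i]) / a[0]: b[0] = c[0] / a[0] = 5 / 5 = 1; b[1] = (c[1] - 4×1) / a[0] = (9 - 4×1) / 5 = 1. So b = [1, 1]. Forward-check [5, 4, 6] * [1, 1]: c[0] = 5×1 = 5; c[1] = 5×1 + 4×1 = 9; c[2] = 4×1 + 6×1 = 10; c[3] = 6×1 = 6 → [5, 9, 10, 6] ✓

[1, 1]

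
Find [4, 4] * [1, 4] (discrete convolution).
y[0] = 4×1 = 4; y[1] = 4×4 + 4×1 = 20; y[2] = 4×4 = 16

[4, 20, 16]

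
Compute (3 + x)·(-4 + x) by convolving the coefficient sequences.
Ascending coefficients: a = [3, 1], b = [-4, 1]. c[0] = 3×-4 = -12; c[1] = 3×1 + 1×-4 = -1; c[2] = 1×1 = 1. Result coefficients: [-12, -1, 1] → -12 - x + x^2

-12 - x + x^2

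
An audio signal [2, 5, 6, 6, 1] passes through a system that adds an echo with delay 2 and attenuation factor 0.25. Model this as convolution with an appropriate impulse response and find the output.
Direct-path + delayed-attenuated-path model → impulse response h = [1, 0, 0.25] (1 at lag 0, 0.25 at lag 2). Output y[n] = x[n] + 0.25·x[n - 2] (with x[n] = 0 outside 0..4): y[0] = 2 + 0.25×0 = 2; y[1] = 5 + 0.25×0 = 5; y[2] = 6 + 0.25×2 = 6.5; y[3] = 6 + 0.25×5 = 7.25; y[4] = 1 + 0.25×6 = 2.5; y[5] = 0 + 0.25×6 = 1.5; y[6] = 0 + 0.25×1 = 0.25. So y = [2, 5, 6.5, 7.25, 2.5, 1.5, 0.25]

[2, 5, 6.5, 7.25, 2.5, 1.5, 0.25]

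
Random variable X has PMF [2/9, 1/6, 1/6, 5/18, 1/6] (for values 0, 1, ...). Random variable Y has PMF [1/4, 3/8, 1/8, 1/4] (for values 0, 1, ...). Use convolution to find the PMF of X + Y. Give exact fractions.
P(X+Y=k) = Σ_i P(X=i)·P(Y=k-i) — a convolution of [2/9, 1/6, 1/6, 5/18, 1/6] and [1/4, 3/8, 1/8, 1/4]. P(X+Y=0) = (2/9)×(1/4) = 1/18; P(X+Y=1) = (2/9)×(3/8) + (1/6)×(1/4) = 1/12 + 1/24 = 1/8; P(X+Y=2) = (2/9)×(1/8) + (1/6)×(3/8) + (1/6)×(1/4) = 1/36 + 1/16 + 1/24 = 19/144; P(X+Y=3) = (2/9)×(1/4) + (1/6)×(1/8) + (1/6)×(3/8) + (5/18)×(1/4) = 1/18 + 1/48 + 1/16 + 5/72 = 5/24; P(X+Y=4) = (1/6)×(1/4) + (1/6)×(1/8) + (5/18)×(3/8) + (1/6)×(1/4) = 1/24 + 1/48 + 5/48 + 1/24 = 5/24; P(X+Y=5) = (1/6)×(1/4) + (5/18)×(1/8) + (1/6)×(3/8) = 1/24 + 5/144 + 1/16 = 5/36; P(X+Y=6) = (5/18)×(1/4) + (1/6)×(1/8) = 5/72 + 1/48 = 13/144; P(X+Y=7) = (1/6)×(1/4) = 1/24. PMF: [1/18, 1/8, 19/144, 5/24, 5/24, 5/36, 13/144, 1/24] (sums to 1 ✓)

[1/18, 1/8, 19/144, 5/24, 5/24, 5/36, 13/144, 1/24]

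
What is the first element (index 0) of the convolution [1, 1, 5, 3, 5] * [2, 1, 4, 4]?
Use y[k] = Σ_i a[i]·b[k-i] at k=0. y[0] = 1×2 = 2

2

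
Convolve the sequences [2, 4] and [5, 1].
y[0] = 2×5 = 10; y[1] = 2×1 + 4×5 = 22; y[2] = 4×1 = 4

[10, 22, 4]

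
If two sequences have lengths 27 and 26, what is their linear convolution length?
Linear/full convolution length: m + n - 1 = 27 + 26 - 1 = 52

52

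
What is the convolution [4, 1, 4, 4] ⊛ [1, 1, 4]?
y[0] = 4×1 = 4; y[1] = 4×1 + 1×1 = 5; y[2] = 4×4 + 1×1 + 4×1 = 21; y[3] = 1×4 + 4×1 + 4×1 = 12; y[4] = 4×4 + 4×1 = 20; y[5] = 4×4 = 16

[4, 5, 21, 12, 20, 16]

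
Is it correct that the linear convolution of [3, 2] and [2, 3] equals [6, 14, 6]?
Recompute linear convolution of [3, 2] and [2, 3]: y[0] = 3×2 = 6; y[1] = 3×3 + 2×2 = 13; y[2] = 2×3 = 6 → [6, 13, 6]. Compare to given [6, 14, 6]: they differ at index 1: given 14, correct 13, so answer: No

No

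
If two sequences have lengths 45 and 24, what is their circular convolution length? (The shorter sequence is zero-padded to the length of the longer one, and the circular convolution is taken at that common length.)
Circular convolution (zero-padding the shorter input) has length max(m, n) = max(45, 24) = 45

45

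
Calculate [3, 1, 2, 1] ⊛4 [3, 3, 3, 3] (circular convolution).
Use y[k] = Σ_j u[j]·v[(k-j) mod 4]. y[0] = 3×3 + 1×3 + 2×3 + 1×3 = 21; y[1] = 3×3 + 1×3 + 2×3 + 1×3 = 21; y[2] = 3×3 + 1×3 + 2×3 + 1×3 = 21; y[3] = 3×3 + 1×3 + 2×3 + 1×3 = 21. Result: [21, 21, 21, 21]

[21, 21, 21, 21]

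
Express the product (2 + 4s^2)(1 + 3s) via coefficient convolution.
Ascending coefficients: a = [2, 0, 4], b = [1, 3]. c[0] = 2×1 = 2; c[1] = 2×3 + 0×1 = 6; c[2] = 0×3 + 4×1 = 4; c[3] = 4×3 = 12. Result coefficients: [2, 6, 4, 12] → 2 + 6s + 4s^2 + 12s^3

2 + 6s + 4s^2 + 12s^3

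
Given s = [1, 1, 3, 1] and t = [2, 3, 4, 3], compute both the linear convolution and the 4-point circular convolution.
Linear: y_lin[0] = 1×2 = 2; y_lin[1] = 1×3 + 1×2 = 5; y_lin[2] = 1×4 + 1×3 + 3×2 = 13; y_lin[3] = 1×3 + 1×4 + 3×3 + 1×2 = 18; y_lin[4] = 1×3 + 3×4 + 1×3 = 18; y_lin[5] = 3×3 + 1×4 = 13; y_lin[6] = 1×3 = 3 → [2, 5, 13, 18, 18, 13, 3]. Circular (length 4): y[0] = 1×2 + 1×3 + 3×4 + 1×3 = 20; y[1] = 1×3 + 1×2 + 3×3 + 1×4 = 18; y[2] = 1×4 + 1×3 + 3×2 + 1×3 = 16; y[3] = 1×3 + 1×4 + 3×3 + 1×2 = 18 → [20, 18, 16, 18]

Linear: [2, 5, 13, 18, 18, 13, 3], Circular: [20, 18, 16, 18]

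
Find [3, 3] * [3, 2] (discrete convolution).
y[0] = 3×3 = 9; y[1] = 3×2 + 3×3 = 15; y[2] = 3×2 = 6

[9, 15, 6]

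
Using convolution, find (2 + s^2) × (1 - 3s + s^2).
Ascending coefficients: a = [2, 0, 1], b = [1, -3, 1]. c[0] = 2×1 = 2; c[1] = 2×-3 + 0×1 = -6; c[2] = 2×1 + 0×-3 + 1×1 = 3; c[3] = 0×1 + 1×-3 = -3; c[4] = 1×1 = 1. Result coefficients: [2, -6, 3, -3, 1] → 2 - 6s + 3s^2 - 3s^3 + s^4

2 - 6s + 3s^2 - 3s^3 + s^4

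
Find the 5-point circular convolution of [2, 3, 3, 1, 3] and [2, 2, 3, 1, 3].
Use y[k] = Σ_j x[j]·h[(k-j) mod 5]. y[0] = 2×2 + 3×3 + 3×1 + 1×3 + 3×2 = 25; y[1] = 2×2 + 3×2 + 3×3 + 1×1 + 3×3 = 29; y[2] = 2×3 + 3×2 + 3×2 + 1×3 + 3×1 = 24; y[3] = 2×1 + 3×3 + 3×2 + 1×2 + 3×3 = 28; y[4] = 2×3 + 3×1 + 3×3 + 1×2 + 3×2 = 26. Result: [25, 29, 24, 28, 26]

[25, 29, 24, 28, 26]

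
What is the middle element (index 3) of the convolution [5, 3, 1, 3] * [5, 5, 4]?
Use y[k] = Σ_i a[i]·b[k-i] at k=3. y[3] = 3×4 + 1×5 + 3×5 = 32

32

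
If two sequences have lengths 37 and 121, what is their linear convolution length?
Linear/full convolution length: m + n - 1 = 37 + 121 - 1 = 157

157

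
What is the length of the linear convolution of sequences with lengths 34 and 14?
Linear/full convolution length: m + n - 1 = 34 + 14 - 1 = 47

47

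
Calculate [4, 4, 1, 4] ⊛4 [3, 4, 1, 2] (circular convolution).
Use y[k] = Σ_j f[j]·g[(k-j) mod 4]. y[0] = 4×3 + 4×2 + 1×1 + 4×4 = 37; y[1] = 4×4 + 4×3 + 1×2 + 4×1 = 34; y[2] = 4×1 + 4×4 + 1×3 + 4×2 = 31; y[3] = 4×2 + 4×1 + 1×4 + 4×3 = 28. Result: [37, 34, 31, 28]

[37, 34, 31, 28]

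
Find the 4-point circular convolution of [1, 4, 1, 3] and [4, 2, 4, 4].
Use y[k] = Σ_j u[j]·v[(k-j) mod 4]. y[0] = 1×4 + 4×4 + 1×4 + 3×2 = 30; y[1] = 1×2 + 4×4 + 1×4 + 3×4 = 34; y[2] = 1×4 + 4×2 + 1×4 + 3×4 = 28; y[3] = 1×4 + 4×4 + 1×2 + 3×4 = 34. Result: [30, 34, 28, 34]

[30, 34, 28, 34]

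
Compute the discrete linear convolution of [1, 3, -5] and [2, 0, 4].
y[0] = 1×2 = 2; y[1] = 1×0 + 3×2 = 6; y[2] = 1×4 + 3×0 + -5×2 = -6; y[3] = 3×4 + -5×0 = 12; y[4] = -5×4 = -20

[2, 6, -6, 12, -20]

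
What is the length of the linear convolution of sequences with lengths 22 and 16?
Linear/full convolution length: m + n - 1 = 22 + 16 - 1 = 37

37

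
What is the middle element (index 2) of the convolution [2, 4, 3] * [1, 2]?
Use y[k] = Σ_i a[i]·b[k-i] at k=2. y[2] = 4×2 + 3×1 = 11

11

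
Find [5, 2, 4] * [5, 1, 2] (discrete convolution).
y[0] = 5×5 = 25; y[1] = 5×1 + 2×5 = 15; y[2] = 5×2 + 2×1 + 4×5 = 32; y[3] = 2×2 + 4×1 = 8; y[4] = 4×2 = 8

[25, 15, 32, 8, 8]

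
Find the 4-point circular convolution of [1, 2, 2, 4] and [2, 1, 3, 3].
Use y[k] = Σ_j f[j]·g[(k-j) mod 4]. y[0] = 1×2 + 2×3 + 2×3 + 4×1 = 18; y[1] = 1×1 + 2×2 + 2×3 + 4×3 = 23; y[2] = 1×3 + 2×1 + 2×2 + 4×3 = 21; y[3] = 1×3 + 2×3 + 2×1 + 4×2 = 19. Result: [18, 23, 21, 19]

[18, 23, 21, 19]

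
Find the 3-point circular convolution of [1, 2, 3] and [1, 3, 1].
Use y[k] = Σ_j x[j]·h[(k-j) mod 3]. y[0] = 1×1 + 2×1 + 3×3 = 12; y[1] = 1×3 + 2×1 + 3×1 = 8; y[2] = 1×1 + 2×3 + 3×1 = 10. Result: [12, 8, 10]

[12, 8, 10]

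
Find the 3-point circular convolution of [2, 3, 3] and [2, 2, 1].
Use y[k] = Σ_j x[j]·h[(k-j) mod 3]. y[0] = 2×2 + 3×1 + 3×2 = 13; y[1] = 2×2 + 3×2 + 3×1 = 13; y[2] = 2×1 + 3×2 + 3×2 = 14. Result: [13, 13, 14]

[13, 13, 14]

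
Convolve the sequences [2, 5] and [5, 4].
y[0] = 2×5 = 10; y[1] = 2×4 + 5×5 = 33; y[2] = 5×4 = 20

[10, 33, 20]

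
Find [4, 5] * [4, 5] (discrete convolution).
y[0] = 4×4 = 16; y[1] = 4×5 + 5×4 = 40; y[2] = 5×5 = 25

[16, 40, 25]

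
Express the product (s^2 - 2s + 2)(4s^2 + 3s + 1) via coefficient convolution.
Ascending coefficients: a = [2, -2, 1], b = [1, 3, 4]. c[0] = 2×1 = 2; c[1] = 2×3 + -2×1 = 4; c[2] = 2×4 + -2×3 + 1×1 = 3; c[3] = -2×4 + 1×3 = -5; c[4] = 1×4 = 4. Result coefficients: [2, 4, 3, -5, 4] → 4s^4 - 5s^3 + 3s^2 + 4s + 2

4s^4 - 5s^3 + 3s^2 + 4s + 2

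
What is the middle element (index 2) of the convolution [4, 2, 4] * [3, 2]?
Use y[k] = Σ_i a[i]·b[k-i] at k=2. y[2] = 2×2 + 4×3 = 16

16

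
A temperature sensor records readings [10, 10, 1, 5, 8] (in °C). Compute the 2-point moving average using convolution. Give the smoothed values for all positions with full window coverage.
2-point moving average kernel = [1, 1]. Apply in 'valid' mode (full window coverage): avg[0] = (10 + 10) / 2 = 10.0; avg[1] = (10 + 1) / 2 = 5.5; avg[2] = (1 + 5) / 2 = 3.0; avg[3] = (5 + 8) / 2 = 6.5. Smoothed values: [10.0, 5.5, 3.0, 6.5]

[10.0, 5.5, 3.0, 6.5]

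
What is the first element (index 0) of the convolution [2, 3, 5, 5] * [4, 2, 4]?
Use y[k] = Σ_i a[i]·b[k-i] at k=0. y[0] = 2×4 = 8

8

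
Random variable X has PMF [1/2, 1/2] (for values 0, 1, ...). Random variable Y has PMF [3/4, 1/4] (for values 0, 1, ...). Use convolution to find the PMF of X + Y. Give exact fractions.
P(X+Y=k) = Σ_i P(X=i)·P(Y=k-i) — a convolution of [1/2, 1/2] and [3/4, 1/4]. P(X+Y=0) = (1/2)×(3/4) = 3/8; P(X+Y=1) = (1/2)×(1/4) + (1/2)×(3/4) = 1/8 + 3/8 = 1/2; P(X+Y=2) = (1/2)×(1/4) = 1/8. PMF: [3/8, 1/2, 1/8] (sums to 1 ✓)

[3/8, 1/2, 1/8]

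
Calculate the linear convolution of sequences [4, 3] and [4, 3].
y[0] = 4×4 = 16; y[1] = 4×3 + 3×4 = 24; y[2] = 3×3 = 9

[16, 24, 9]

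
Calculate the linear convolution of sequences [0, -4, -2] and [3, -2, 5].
y[0] = 0×3 = 0; y[1] = 0×-2 + -4×3 = -12; y[2] = 0×5 + -4×-2 + -2×3 = 2; y[3] = -4×5 + -2×-2 = -16; y[4] = -2×5 = -10

[0, -12, 2, -16, -10]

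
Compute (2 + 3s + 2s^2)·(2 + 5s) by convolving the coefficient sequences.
Ascending coefficients: a = [2, 3, 2], b = [2, 5]. c[0] = 2×2 = 4; c[1] = 2×5 + 3×2 = 16; c[2] = 3×5 + 2×2 = 19; c[3] = 2×5 = 10. Result coefficients: [4, 16, 19, 10] → 4 + 16s + 19s^2 + 10s^3

4 + 16s + 19s^2 + 10s^3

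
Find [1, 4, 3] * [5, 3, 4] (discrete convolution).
y[0] = 1×5 = 5; y[1] = 1×3 + 4×5 = 23; y[2] = 1×4 + 4×3 + 3×5 = 31; y[3] = 4×4 + 3×3 = 25; y[4] = 3×4 = 12

[5, 23, 31, 25, 12]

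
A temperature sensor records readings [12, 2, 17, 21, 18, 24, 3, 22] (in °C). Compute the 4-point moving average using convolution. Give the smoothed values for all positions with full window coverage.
4-point moving average kernel = [1, 1, 1, 1]. Apply in 'valid' mode (full window coverage): avg[0] = (12 + 2 + 17 + 21) / 4 = 13.0; avg[1] = (2 + 17 + 21 + 18) / 4 = 14.5; avg[2] = (17 + 21 + 18 + 24) / 4 = 20.0; avg[3] = (21 + 18 + 24 + 3) / 4 = 16.5; avg[4] = (18 + 24 + 3 + 22) / 4 = 16.75. Smoothed values: [13.0, 14.5, 20.0, 16.5, 16.75]

[13.0, 14.5, 20.0, 16.5, 16.75]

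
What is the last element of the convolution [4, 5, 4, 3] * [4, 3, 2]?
Use y[k] = Σ_i a[i]·b[k-i] at k=5. y[5] = 3×2 = 6

6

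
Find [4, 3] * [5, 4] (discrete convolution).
y[0] = 4×5 = 20; y[1] = 4×4 + 3×5 = 31; y[2] = 3×4 = 12

[20, 31, 12]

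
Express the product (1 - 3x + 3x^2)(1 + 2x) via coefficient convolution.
Ascending coefficients: a = [1, -3, 3], b = [1, 2]. c[0] = 1×1 = 1; c[1] = 1×2 + -3×1 = -1; c[2] = -3×2 + 3×1 = -3; c[3] = 3×2 = 6. Result coefficients: [1, -1, -3, 6] → 1 - x - 3x^2 + 6x^3

1 - x - 3x^2 + 6x^3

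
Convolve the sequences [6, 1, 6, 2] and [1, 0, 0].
y[0] = 6×1 = 6; y[1] = 6×0 + 1×1 = 1; y[2] = 6×0 + 1×0 + 6×1 = 6; y[3] = 1×0 + 6×0 + 2×1 = 2; y[4] = 6×0 + 2×0 = 0; y[5] = 2×0 = 0

[6, 1, 6, 2, 0, 0]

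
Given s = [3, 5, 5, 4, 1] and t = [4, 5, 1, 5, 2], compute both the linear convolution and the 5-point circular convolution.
Linear: y_lin[0] = 3×4 = 12; y_lin[1] = 3×5 + 5×4 = 35; y_lin[2] = 3×1 + 5×5 + 5×4 = 48; y_lin[3] = 3×5 + 5×1 + 5×5 + 4×4 = 61; y_lin[4] = 3×2 + 5×5 + 5×1 + 4×5 + 1×4 = 60; y_lin[5] = 5×2 + 5×5 + 4×1 + 1×5 = 44; y_lin[6] = 5×2 + 4×5 + 1×1 = 31; y_lin[7] = 4×2 + 1×5 = 13; y_lin[8] = 1×2 = 2 → [12, 35, 48, 61, 60, 44, 31, 13, 2]. Circular (length 5): y[0] = 3×4 + 5×2 + 5×5 + 4×1 + 1×5 = 56; y[1] = 3×5 + 5×4 + 5×2 + 4×5 + 1×1 = 66; y[2] = 3×1 + 5×5 + 5×4 + 4×2 + 1×5 = 61; y[3] = 3×5 + 5×1 + 5×5 + 4×4 + 1×2 = 63; y[4] = 3×2 + 5×5 + 5×1 + 4×5 + 1×4 = 60 → [56, 66, 61, 63, 60]

Linear: [12, 35, 48, 61, 60, 44, 31, 13, 2], Circular: [56, 66, 61, 63, 60]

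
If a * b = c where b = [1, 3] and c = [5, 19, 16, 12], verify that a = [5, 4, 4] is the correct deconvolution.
Forward-compute [5, 4, 4] * [1, 3]: c[0] = 5×1 = 5; c[1] = 5×3 + 4×1 = 19; c[2] = 4×3 + 4×1 = 16; c[3] = 4×3 = 12 → [5, 19, 16, 12]. Matches given c = [5, 19, 16, 12], so verified.

Verified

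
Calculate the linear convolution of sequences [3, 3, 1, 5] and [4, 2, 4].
y[0] = 3×4 = 12; y[1] = 3×2 + 3×4 = 18; y[2] = 3×4 + 3×2 + 1×4 = 22; y[3] = 3×4 + 1×2 + 5×4 = 34; y[4] = 1×4 + 5×2 = 14; y[5] = 5×4 = 20

[12, 18, 22, 34, 14, 20]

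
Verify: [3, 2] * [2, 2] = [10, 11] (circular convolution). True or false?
Recompute circular convolution of [3, 2] and [2, 2]: y[0] = 3×2 + 2×2 = 10; y[1] = 3×2 + 2×2 = 10 → [10, 10]. Compare to given [10, 11]: they differ at index 1: given 11, correct 10, so answer: No

No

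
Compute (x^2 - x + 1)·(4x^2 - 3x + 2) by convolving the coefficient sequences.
Ascending coefficients: a = [1, -1, 1], b = [2, -3, 4]. c[0] = 1×2 = 2; c[1] = 1×-3 + -1×2 = -5; c[2] = 1×4 + -1×-3 + 1×2 = 9; c[3] = -1×4 + 1×-3 = -7; c[4] = 1×4 = 4. Result coefficients: [2, -5, 9, -7, 4] → 4x^4 - 7x^3 + 9x^2 - 5x + 2

4x^4 - 7x^3 + 9x^2 - 5x + 2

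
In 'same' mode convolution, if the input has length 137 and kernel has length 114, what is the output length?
'Same' mode returns an output with the same length as the input: 137

137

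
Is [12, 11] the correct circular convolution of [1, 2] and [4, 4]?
Recompute circular convolution of [1, 2] and [4, 4]: y[0] = 1×4 + 2×4 = 12; y[1] = 1×4 + 2×4 = 12 → [12, 12]. Compare to given [12, 11]: they differ at index 1: given 11, correct 12, so answer: No

No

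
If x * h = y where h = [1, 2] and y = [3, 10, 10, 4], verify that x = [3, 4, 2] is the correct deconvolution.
Forward-compute [3, 4, 2] * [1, 2]: y[0] = 3×1 = 3; y[1] = 3×2 + 4×1 = 10; y[2] = 4×2 + 2×1 = 10; y[3] = 2×2 = 4 → [3, 10, 10, 4]. Matches given y = [3, 10, 10, 4], so verified.

Verified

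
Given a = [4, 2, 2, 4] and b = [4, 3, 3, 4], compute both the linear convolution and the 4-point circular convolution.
Linear: y_lin[0] = 4×4 = 16; y_lin[1] = 4×3 + 2×4 = 20; y_lin[2] = 4×3 + 2×3 + 2×4 = 26; y_lin[3] = 4×4 + 2×3 + 2×3 + 4×4 = 44; y_lin[4] = 2×4 + 2×3 + 4×3 = 26; y_lin[5] = 2×4 + 4×3 = 20; y_lin[6] = 4×4 = 16 → [16, 20, 26, 44, 26, 20, 16]. Circular (length 4): y[0] = 4×4 + 2×4 + 2×3 + 4×3 = 42; y[1] = 4×3 + 2×4 + 2×4 + 4×3 = 40; y[2] = 4×3 + 2×3 + 2×4 + 4×4 = 42; y[3] = 4×4 + 2×3 + 2×3 + 4×4 = 44 → [42, 40, 42, 44]

Linear: [16, 20, 26, 44, 26, 20, 16], Circular: [42, 40, 42, 44]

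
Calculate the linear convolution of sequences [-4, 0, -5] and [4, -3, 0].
y[0] = -4×4 = -16; y[1] = -4×-3 + 0×4 = 12; y[2] = -4×0 + 0×-3 + -5×4 = -20; y[3] = 0×0 + -5×-3 = 15; y[4] = -5×0 = 0

[-16, 12, -20, 15, 0]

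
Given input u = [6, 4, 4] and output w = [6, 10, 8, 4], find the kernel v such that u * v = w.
Output length 4 = len(u) + len(v) - 1 ⇒ len(v) = 2. Solve v forward using v[k] = (w[k] - Σ_{i≥1} u[i]·v[k-i]) / u[0]: v[0] = w[0] / u[0] = 6 / 6 = 1; v[1] = (w[1] - 4×1) / u[0] = (10 - 4×1) / 6 = 1. So v = [1, 1]. Forward-check [6, 4, 4] * [1, 1]: w[0] = 6×1 = 6; w[1] = 6×1 + 4×1 = 10; w[2] = 4×1 + 4×1 = 8; w[3] = 4×1 = 4 → [6, 10, 8, 4] ✓

[1, 1]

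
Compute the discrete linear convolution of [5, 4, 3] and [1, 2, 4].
y[0] = 5×1 = 5; y[1] = 5×2 + 4×1 = 14; y[2] = 5×4 + 4×2 + 3×1 = 31; y[3] = 4×4 + 3×2 = 22; y[4] = 3×4 = 12

[5, 14, 31, 22, 12]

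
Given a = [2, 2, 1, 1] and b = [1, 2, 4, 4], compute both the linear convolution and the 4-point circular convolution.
Linear: y_lin[0] = 2×1 = 2; y_lin[1] = 2×2 + 2×1 = 6; y_lin[2] = 2×4 + 2×2 + 1×1 = 13; y_lin[3] = 2×4 + 2×4 + 1×2 + 1×1 = 19; y_lin[4] = 2×4 + 1×4 + 1×2 = 14; y_lin[5] = 1×4 + 1×4 = 8; y_lin[6] = 1×4 = 4 → [2, 6, 13, 19, 14, 8, 4]. Circular (length 4): y[0] = 2×1 + 2×4 + 1×4 + 1×2 = 16; y[1] = 2×2 + 2×1 + 1×4 + 1×4 = 14; y[2] = 2×4 + 2×2 + 1×1 + 1×4 = 17; y[3] = 2×4 + 2×4 + 1×2 + 1×1 = 19 → [16, 14, 17, 19]

Linear: [2, 6, 13, 19, 14, 8, 4], Circular: [16, 14, 17, 19]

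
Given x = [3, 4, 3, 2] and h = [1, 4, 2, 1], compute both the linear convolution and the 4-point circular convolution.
Linear: y_lin[0] = 3×1 = 3; y_lin[1] = 3×4 + 4×1 = 16; y_lin[2] = 3×2 + 4×4 + 3×1 = 25; y_lin[3] = 3×1 + 4×2 + 3×4 + 2×1 = 25; y_lin[4] = 4×1 + 3×2 + 2×4 = 18; y_lin[5] = 3×1 + 2×2 = 7; y_lin[6] = 2×1 = 2 → [3, 16, 25, 25, 18, 7, 2]. Circular (length 4): y[0] = 3×1 + 4×1 + 3×2 + 2×4 = 21; y[1] = 3×4 + 4×1 + 3×1 + 2×2 = 23; y[2] = 3×2 + 4×4 + 3×1 + 2×1 = 27; y[3] = 3×1 + 4×2 + 3×4 + 2×1 = 25 → [21, 23, 27, 25]

Linear: [3, 16, 25, 25, 18, 7, 2], Circular: [21, 23, 27, 25]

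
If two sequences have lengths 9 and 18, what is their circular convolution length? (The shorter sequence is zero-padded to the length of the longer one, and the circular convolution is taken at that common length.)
Circular convolution (zero-padding the shorter input) has length max(m, n) = max(9, 18) = 18

18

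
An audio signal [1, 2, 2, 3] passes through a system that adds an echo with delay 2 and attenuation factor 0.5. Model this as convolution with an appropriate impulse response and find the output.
Direct-path + delayed-attenuated-path model → impulse response h = [1, 0, 0.5] (1 at lag 0, 0.5 at lag 2). Output y[n] = x[n] + 0.5·x[n - 2] (with x[n] = 0 outside 0..3): y[0] = 1 + 0.5×0 = 1; y[1] = 2 + 0.5×0 = 2; y[2] = 2 + 0.5×1 = 2.5; y[3] = 3 + 0.5×2 = 4.0; y[4] = 0 + 0.5×2 = 1.0; y[5] = 0 + 0.5×3 = 1.5. So y = [1, 2, 2.5, 4.0, 1.0, 1.5]

[1, 2, 2.5, 4.0, 1.0, 1.5]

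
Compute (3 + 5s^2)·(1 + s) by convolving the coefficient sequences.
Ascending coefficients: a = [3, 0, 5], b = [1, 1]. c[0] = 3×1 = 3; c[1] = 3×1 + 0×1 = 3; c[2] = 0×1 + 5×1 = 5; c[3] = 5×1 = 5. Result coefficients: [3, 3, 5, 5] → 3 + 3s + 5s^2 + 5s^3

3 + 3s + 5s^2 + 5s^3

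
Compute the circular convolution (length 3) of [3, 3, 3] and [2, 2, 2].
Use y[k] = Σ_j s[j]·t[(k-j) mod 3]. y[0] = 3×2 + 3×2 + 3×2 = 18; y[1] = 3×2 + 3×2 + 3×2 = 18; y[2] = 3×2 + 3×2 + 3×2 = 18. Result: [18, 18, 18]

[18, 18, 18]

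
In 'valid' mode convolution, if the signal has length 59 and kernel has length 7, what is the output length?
'Valid' mode counts only positions where the kernel fully overlaps the signal: m - n + 1 = 59 - 7 + 1 = 53

53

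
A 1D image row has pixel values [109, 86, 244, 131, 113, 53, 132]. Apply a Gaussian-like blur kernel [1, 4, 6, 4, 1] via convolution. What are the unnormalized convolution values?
Convolve image row [109, 86, 244, 131, 113, 53, 132] with kernel [1, 4, 6, 4, 1]: y[0] = 109×1 = 109; y[1] = 109×4 + 86×1 = 522; y[2] = 109×6 + 86×4 + 244×1 = 1242; y[3] = 109×4 + 86×6 + 244×4 + 131×1 = 2059; y[4] = 109×1 + 86×4 + 244×6 + 131×4 + 113×1 = 2554; y[5] = 86×1 + 244×4 + 131×6 + 113×4 + 53×1 = 2353; y[6] = 244×1 + 131×4 + 113×6 + 53×4 + 132×1 = 1790; y[7] = 131×1 + 113×4 + 53×6 + 132×4 = 1429; y[8] = 113×1 + 53×4 + 132×6 = 1117; y[9] = 53×1 + 132×4 = 581; y[10] = 132×1 = 132 → [109, 522, 1242, 2059, 2554, 2353, 1790, 1429, 1117, 581, 132]. Normalization factor = sum(kernel) = 16.

[109, 522, 1242, 2059, 2554, 2353, 1790, 1429, 1117, 581, 132]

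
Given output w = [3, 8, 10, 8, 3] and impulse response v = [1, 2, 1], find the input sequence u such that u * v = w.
Deconvolve w=[3, 8, 10, 8, 3] by v=[1, 2, 1]. Since v[0]=1, solve forward: u[0] = w[0] / 1 = 3; u[1] = (w[1] - 3×2) / 1 = 2; u[2] = (w[2] - 2×2 - 3×1) / 1 = 3. So u = [3, 2, 3]. Check by forward convolution: w[0] = 3×1 = 3; w[1] = 3×2 + 2×1 = 8; w[2] = 3×1 + 2×2 + 3×1 = 10; w[3] = 2×1 + 3×2 = 8; w[4] = 3×1 = 3

[3, 2, 3]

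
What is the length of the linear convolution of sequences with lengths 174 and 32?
Linear/full convolution length: m + n - 1 = 174 + 32 - 1 = 205

205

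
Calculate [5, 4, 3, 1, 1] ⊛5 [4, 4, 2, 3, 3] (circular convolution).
Use y[k] = Σ_j s[j]·t[(k-j) mod 5]. y[0] = 5×4 + 4×3 + 3×3 + 1×2 + 1×4 = 47; y[1] = 5×4 + 4×4 + 3×3 + 1×3 + 1×2 = 50; y[2] = 5×2 + 4×4 + 3×4 + 1×3 + 1×3 = 44; y[3] = 5×3 + 4×2 + 3×4 + 1×4 + 1×3 = 42; y[4] = 5×3 + 4×3 + 3×2 + 1×4 + 1×4 = 41. Result: [47, 50, 44, 42, 41]

[47, 50, 44, 42, 41]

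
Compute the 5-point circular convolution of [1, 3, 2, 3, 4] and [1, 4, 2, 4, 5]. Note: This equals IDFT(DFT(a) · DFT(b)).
Either evaluate y[k] = Σ_j a[j]·b[(k-j) mod 5] directly, or use IDFT(DFT(a) · DFT(b)). y[0] = 1×1 + 3×5 + 2×4 + 3×2 + 4×4 = 46; y[1] = 1×4 + 3×1 + 2×5 + 3×4 + 4×2 = 37; y[2] = 1×2 + 3×4 + 2×1 + 3×5 + 4×4 = 47; y[3] = 1×4 + 3×2 + 2×4 + 3×1 + 4×5 = 41; y[4] = 1×5 + 3×4 + 2×2 + 3×4 + 4×1 = 37. Result: [46, 37, 47, 41, 37]

[46, 37, 47, 41, 37]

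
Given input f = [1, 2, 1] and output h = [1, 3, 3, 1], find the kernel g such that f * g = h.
Output length 4 = len(f) + len(g) - 1 ⇒ len(g) = 2. Solve g forward using g[k] = (h[k] - Σ_{i≥1} f[i]·g[k-i]) / f[0]: g[0] = h[0] / f[0] = 1 / 1 = 1; g[1] = (h[1] - 2×1) / f[0] = (3 - 2×1) / 1 = 1. So g = [1, 1]. Forward-check [1, 2, 1] * [1, 1]: h[0] = 1×1 = 1; h[1] = 1×1 + 2×1 = 3; h[2] = 2×1 + 1×1 = 3; h[3] = 1×1 = 1 → [1, 3, 3, 1] ✓

[1, 1]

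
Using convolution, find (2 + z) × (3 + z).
Ascending coefficients: a = [2, 1], b = [3, 1]. c[0] = 2×3 = 6; c[1] = 2×1 + 1×3 = 5; c[2] = 1×1 = 1. Result coefficients: [6, 5, 1] → 6 + 5z + z^2

6 + 5z + z^2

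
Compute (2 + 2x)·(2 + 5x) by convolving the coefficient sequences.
Ascending coefficients: a = [2, 2], b = [2, 5]. c[0] = 2×2 = 4; c[1] = 2×5 + 2×2 = 14; c[2] = 2×5 = 10. Result coefficients: [4, 14, 10] → 4 + 14x + 10x^2

4 + 14x + 10x^2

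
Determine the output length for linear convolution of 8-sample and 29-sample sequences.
Linear/full convolution length: m + n - 1 = 8 + 29 - 1 = 36

36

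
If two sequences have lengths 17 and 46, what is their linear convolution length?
Linear/full convolution length: m + n - 1 = 17 + 46 - 1 = 62

62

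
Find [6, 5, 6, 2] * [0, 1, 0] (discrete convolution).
y[0] = 6×0 = 0; y[1] = 6×1 + 5×0 = 6; y[2] = 6×0 + 5×1 + 6×0 = 5; y[3] = 5×0 + 6×1 + 2×0 = 6; y[4] = 6×0 + 2×1 = 2; y[5] = 2×0 = 0

[0, 6, 5, 6, 2, 0]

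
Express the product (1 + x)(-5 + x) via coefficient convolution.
Ascending coefficients: a = [1, 1], b = [-5, 1]. c[0] = 1×-5 = -5; c[1] = 1×1 + 1×-5 = -4; c[2] = 1×1 = 1. Result coefficients: [-5, -4, 1] → -5 - 4x + x^2

-5 - 4x + x^2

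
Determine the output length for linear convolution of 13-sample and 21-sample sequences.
Linear/full convolution length: m + n - 1 = 13 + 21 - 1 = 33

33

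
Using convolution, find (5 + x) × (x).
Ascending coefficients: a = [5, 1], b = [0, 1]. c[0] = 5×0 = 0; c[1] = 5×1 + 1×0 = 5; c[2] = 1×1 = 1. Result coefficients: [0, 5, 1] → 5x + x^2

5x + x^2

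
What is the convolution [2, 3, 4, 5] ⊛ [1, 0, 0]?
y[0] = 2×1 = 2; y[1] = 2×0 + 3×1 = 3; y[2] = 2×0 + 3×0 + 4×1 = 4; y[3] = 3×0 + 4×0 + 5×1 = 5; y[4] = 4×0 + 5×0 = 0; y[5] = 5×0 = 0

[2, 3, 4, 5, 0, 0]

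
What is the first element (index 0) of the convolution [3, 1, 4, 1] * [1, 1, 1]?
Use y[k] = Σ_i a[i]·b[k-i] at k=0. y[0] = 3×1 = 3

3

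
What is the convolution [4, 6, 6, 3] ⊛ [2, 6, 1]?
y[0] = 4×2 = 8; y[1] = 4×6 + 6×2 = 36; y[2] = 4×1 + 6×6 + 6×2 = 52; y[3] = 6×1 + 6×6 + 3×2 = 48; y[4] = 6×1 + 3×6 = 24; y[5] = 3×1 = 3

[8, 36, 52, 48, 24, 3]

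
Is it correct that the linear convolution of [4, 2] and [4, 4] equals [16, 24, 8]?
Recompute linear convolution of [4, 2] and [4, 4]: y[0] = 4×4 = 16; y[1] = 4×4 + 2×4 = 24; y[2] = 2×4 = 8 → [16, 24, 8]. Given [16, 24, 8] matches, so answer: Yes

Yes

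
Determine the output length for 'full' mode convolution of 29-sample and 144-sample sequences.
Linear/full convolution length: m + n - 1 = 29 + 144 - 1 = 172

172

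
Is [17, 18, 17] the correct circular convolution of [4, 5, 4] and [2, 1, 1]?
Recompute circular convolution of [4, 5, 4] and [2, 1, 1]: y[0] = 4×2 + 5×1 + 4×1 = 17; y[1] = 4×1 + 5×2 + 4×1 = 18; y[2] = 4×1 + 5×1 + 4×2 = 17 → [17, 18, 17]. Given [17, 18, 17] matches, so answer: Yes

Yes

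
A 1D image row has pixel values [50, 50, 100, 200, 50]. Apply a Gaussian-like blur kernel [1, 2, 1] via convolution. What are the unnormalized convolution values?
Convolve image row [50, 50, 100, 200, 50] with kernel [1, 2, 1]: y[0] = 50×1 = 50; y[1] = 50×2 + 50×1 = 150; y[2] = 50×1 + 50×2 + 100×1 = 250; y[3] = 50×1 + 100×2 + 200×1 = 450; y[4] = 100×1 + 200×2 + 50×1 = 550; y[5] = 200×1 + 50×2 = 300; y[6] = 50×1 = 50 → [50, 150, 250, 450, 550, 300, 50]. Normalization factor = sum(kernel) = 4.

[50, 150, 250, 450, 550, 300, 50]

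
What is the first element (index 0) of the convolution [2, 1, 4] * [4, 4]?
Use y[k] = Σ_i a[i]·b[k-i] at k=0. y[0] = 2×4 = 8

8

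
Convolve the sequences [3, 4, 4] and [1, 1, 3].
y[0] = 3×1 = 3; y[1] = 3×1 + 4×1 = 7; y[2] = 3×3 + 4×1 + 4×1 = 17; y[3] = 4×3 + 4×1 = 16; y[4] = 4×3 = 12

[3, 7, 17, 16, 12]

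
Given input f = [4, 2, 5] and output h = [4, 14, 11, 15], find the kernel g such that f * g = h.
Output length 4 = len(f) + len(g) - 1 ⇒ len(g) = 2. Solve g forward using g[k] = (h[k] - Σ_{i≥1} f[i]·g[k-i]) / f[0]: g[0] = h[0] / f[0] = 4 / 4 = 1; g[1] = (h[1] - 2×1) / f[0] = (14 - 2×1) / 4 = 3. So g = [1, 3]. Forward-check [4, 2, 5] * [1, 3]: h[0] = 4×1 = 4; h[1] = 4×3 + 2×1 = 14; h[2] = 2×3 + 5×1 = 11; h[3] = 5×3 = 15 → [4, 14, 11, 15] ✓

[1, 3]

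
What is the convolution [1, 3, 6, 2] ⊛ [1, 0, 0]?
y[0] = 1×1 = 1; y[1] = 1×0 + 3×1 = 3; y[2] = 1×0 + 3×0 + 6×1 = 6; y[3] = 3×0 + 6×0 + 2×1 = 2; y[4] = 6×0 + 2×0 = 0; y[5] = 2×0 = 0

[1, 3, 6, 2, 0, 0]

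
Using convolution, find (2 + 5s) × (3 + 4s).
Ascending coefficients: a = [2, 5], b = [3, 4]. c[0] = 2×3 = 6; c[1] = 2×4 + 5×3 = 23; c[2] = 5×4 = 20. Result coefficients: [6, 23, 20] → 6 + 23s + 20s^2

6 + 23s + 20s^2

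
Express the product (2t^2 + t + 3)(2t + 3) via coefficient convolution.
Ascending coefficients: a = [3, 1, 2], b = [3, 2]. c[0] = 3×3 = 9; c[1] = 3×2 + 1×3 = 9; c[2] = 1×2 + 2×3 = 8; c[3] = 2×2 = 4. Result coefficients: [9, 9, 8, 4] → 4t^3 + 8t^2 + 9t + 9

4t^3 + 8t^2 + 9t + 9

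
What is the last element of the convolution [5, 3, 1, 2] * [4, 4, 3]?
Use y[k] = Σ_i a[i]·b[k-i] at k=5. y[5] = 2×3 = 6

6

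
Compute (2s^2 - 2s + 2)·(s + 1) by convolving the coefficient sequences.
Ascending coefficients: a = [2, -2, 2], b = [1, 1]. c[0] = 2×1 = 2; c[1] = 2×1 + -2×1 = 0; c[2] = -2×1 + 2×1 = 0; c[3] = 2×1 = 2. Result coefficients: [2, 0, 0, 2] → 2s^3 + 2

2s^3 + 2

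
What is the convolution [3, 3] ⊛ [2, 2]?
y[0] = 3×2 = 6; y[1] = 3×2 + 3×2 = 12; y[2] = 3×2 = 6

[6, 12, 6]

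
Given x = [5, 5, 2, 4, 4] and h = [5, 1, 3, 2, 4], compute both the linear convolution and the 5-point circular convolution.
Linear: y_lin[0] = 5×5 = 25; y_lin[1] = 5×1 + 5×5 = 30; y_lin[2] = 5×3 + 5×1 + 2×5 = 30; y_lin[3] = 5×2 + 5×3 + 2×1 + 4×5 = 47; y_lin[4] = 5×4 + 5×2 + 2×3 + 4×1 + 4×5 = 60; y_lin[5] = 5×4 + 2×2 + 4×3 + 4×1 = 40; y_lin[6] = 2×4 + 4×2 + 4×3 = 28; y_lin[7] = 4×4 + 4×2 = 24; y_lin[8] = 4×4 = 16 → [25, 30, 30, 47, 60, 40, 28, 24, 16]. Circular (length 5): y[0] = 5×5 + 5×4 + 2×2 + 4×3 + 4×1 = 65; y[1] = 5×1 + 5×5 + 2×4 + 4×2 + 4×3 = 58; y[2] = 5×3 + 5×1 + 2×5 + 4×4 + 4×2 = 54; y[3] = 5×2 + 5×3 + 2×1 + 4×5 + 4×4 = 63; y[4] = 5×4 + 5×2 + 2×3 + 4×1 + 4×5 = 60 → [65, 58, 54, 63, 60]

Linear: [25, 30, 30, 47, 60, 40, 28, 24, 16], Circular: [65, 58, 54, 63, 60]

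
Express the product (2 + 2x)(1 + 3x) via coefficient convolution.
Ascending coefficients: a = [2, 2], b = [1, 3]. c[0] = 2×1 = 2; c[1] = 2×3 + 2×1 = 8; c[2] = 2×3 = 6. Result coefficients: [2, 8, 6] → 2 + 8x + 6x^2

2 + 8x + 6x^2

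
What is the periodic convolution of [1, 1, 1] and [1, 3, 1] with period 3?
Use y[k] = Σ_j f[j]·g[(k-j) mod 3]. y[0] = 1×1 + 1×1 + 1×3 = 5; y[1] = 1×3 + 1×1 + 1×1 = 5; y[2] = 1×1 + 1×3 + 1×1 = 5. Result: [5, 5, 5]

[5, 5, 5]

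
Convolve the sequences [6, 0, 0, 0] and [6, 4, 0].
y[0] = 6×6 = 36; y[1] = 6×4 + 0×6 = 24; y[2] = 6×0 + 0×4 + 0×6 = 0; y[3] = 0×0 + 0×4 + 0×6 = 0; y[4] = 0×0 + 0×4 = 0; y[5] = 0×0 = 0

[36, 24, 0, 0, 0, 0]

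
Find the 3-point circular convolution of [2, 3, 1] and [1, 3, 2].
Use y[k] = Σ_j x[j]·h[(k-j) mod 3]. y[0] = 2×1 + 3×2 + 1×3 = 11; y[1] = 2×3 + 3×1 + 1×2 = 11; y[2] = 2×2 + 3×3 + 1×1 = 14. Result: [11, 11, 14]

[11, 11, 14]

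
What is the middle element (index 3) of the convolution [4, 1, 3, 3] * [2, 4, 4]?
Use y[k] = Σ_i a[i]·b[k-i] at k=3. y[3] = 1×4 + 3×4 + 3×2 = 22

22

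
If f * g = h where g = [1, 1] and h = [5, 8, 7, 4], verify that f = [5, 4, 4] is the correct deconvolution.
Forward-compute [5, 4, 4] * [1, 1]: h[0] = 5×1 = 5; h[1] = 5×1 + 4×1 = 9; h[2] = 4×1 + 4×1 = 8; h[3] = 4×1 = 4 → [5, 9, 8, 4]. Does not match given h = [5, 8, 7, 4].

Not verified. [5, 4, 4] * [1, 1] = [5, 9, 8, 4], which differs from [5, 8, 7, 4] at index 1.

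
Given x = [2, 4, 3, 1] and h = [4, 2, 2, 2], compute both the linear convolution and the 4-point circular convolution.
Linear: y_lin[0] = 2×4 = 8; y_lin[1] = 2×2 + 4×4 = 20; y_lin[2] = 2×2 + 4×2 + 3×4 = 24; y_lin[3] = 2×2 + 4×2 + 3×2 + 1×4 = 22; y_lin[4] = 4×2 + 3×2 + 1×2 = 16; y_lin[5] = 3×2 + 1×2 = 8; y_lin[6] = 1×2 = 2 → [8, 20, 24, 22, 16, 8, 2]. Circular (length 4): y[0] = 2×4 + 4×2 + 3×2 + 1×2 = 24; y[1] = 2×2 + 4×4 + 3×2 + 1×2 = 28; y[2] = 2×2 + 4×2 + 3×4 + 1×2 = 26; y[3] = 2×2 + 4×2 + 3×2 + 1×4 = 22 → [24, 28, 26, 22]

Linear: [8, 20, 24, 22, 16, 8, 2], Circular: [24, 28, 26, 22]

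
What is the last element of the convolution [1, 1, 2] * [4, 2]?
Use y[k] = Σ_i a[i]·b[k-i] at k=3. y[3] = 2×2 = 4

4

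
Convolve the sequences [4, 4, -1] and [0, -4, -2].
y[0] = 4×0 = 0; y[1] = 4×-4 + 4×0 = -16; y[2] = 4×-2 + 4×-4 + -1×0 = -24; y[3] = 4×-2 + -1×-4 = -4; y[4] = -1×-2 = 2

[0, -16, -24, -4, 2]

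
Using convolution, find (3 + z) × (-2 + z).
Ascending coefficients: a = [3, 1], b = [-2, 1]. c[0] = 3×-2 = -6; c[1] = 3×1 + 1×-2 = 1; c[2] = 1×1 = 1. Result coefficients: [-6, 1, 1] → -6 + z + z^2

-6 + z + z^2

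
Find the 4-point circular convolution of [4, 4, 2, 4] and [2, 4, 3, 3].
Use y[k] = Σ_j s[j]·t[(k-j) mod 4]. y[0] = 4×2 + 4×3 + 2×3 + 4×4 = 42; y[1] = 4×4 + 4×2 + 2×3 + 4×3 = 42; y[2] = 4×3 + 4×4 + 2×2 + 4×3 = 44; y[3] = 4×3 + 4×3 + 2×4 + 4×2 = 40. Result: [42, 42, 44, 40]

[42, 42, 44, 40]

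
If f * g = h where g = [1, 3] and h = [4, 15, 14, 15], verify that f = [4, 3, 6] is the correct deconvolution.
Forward-compute [4, 3, 6] * [1, 3]: h[0] = 4×1 = 4; h[1] = 4×3 + 3×1 = 15; h[2] = 3×3 + 6×1 = 15; h[3] = 6×3 = 18 → [4, 15, 15, 18]. Does not match given h = [4, 15, 14, 15].

Not verified. [4, 3, 6] * [1, 3] = [4, 15, 15, 18], which differs from [4, 15, 14, 15] at index 2.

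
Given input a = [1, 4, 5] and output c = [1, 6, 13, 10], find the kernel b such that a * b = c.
Output length 4 = len(a) + len(b) - 1 ⇒ len(b) = 2. Solve b forward using b[k] = (c[k] - Σ_{i≥1} a[i]·b[k-i]) / a[0]: b[0] = c[0] / a[0] = 1 / 1 = 1; b[1] = (c[1] - 4×1) / a[0] = (6 - 4×1) / 1 = 2. So b = [1, 2]. Forward-check [1, 4, 5] * [1, 2]: c[0] = 1×1 = 1; c[1] = 1×2 + 4×1 = 6; c[2] = 4×2 + 5×1 = 13; c[3] = 5×2 = 10 → [1, 6, 13, 10] ✓

[1, 2]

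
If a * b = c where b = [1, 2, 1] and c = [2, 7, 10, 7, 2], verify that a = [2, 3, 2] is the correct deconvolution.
Forward-compute [2, 3, 2] * [1, 2, 1]: c[0] = 2×1 = 2; c[1] = 2×2 + 3×1 = 7; c[2] = 2×1 + 3×2 + 2×1 = 10; c[3] = 3×1 + 2×2 = 7; c[4] = 2×1 = 2 → [2, 7, 10, 7, 2]. Matches given c = [2, 7, 10, 7, 2], so verified.

Verified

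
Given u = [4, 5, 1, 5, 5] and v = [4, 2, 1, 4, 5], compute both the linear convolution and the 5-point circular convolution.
Linear: y_lin[0] = 4×4 = 16; y_lin[1] = 4×2 + 5×4 = 28; y_lin[2] = 4×1 + 5×2 + 1×4 = 18; y_lin[3] = 4×4 + 5×1 + 1×2 + 5×4 = 43; y_lin[4] = 4×5 + 5×4 + 1×1 + 5×2 + 5×4 = 71; y_lin[5] = 5×5 + 1×4 + 5×1 + 5×2 = 44; y_lin[6] = 1×5 + 5×4 + 5×1 = 30; y_lin[7] = 5×5 + 5×4 = 45; y_lin[8] = 5×5 = 25 → [16, 28, 18, 43, 71, 44, 30, 45, 25]. Circular (length 5): y[0] = 4×4 + 5×5 + 1×4 + 5×1 + 5×2 = 60; y[1] = 4×2 + 5×4 + 1×5 + 5×4 + 5×1 = 58; y[2] = 4×1 + 5×2 + 1×4 + 5×5 + 5×4 = 63; y[3] = 4×4 + 5×1 + 1×2 + 5×4 + 5×5 = 68; y[4] = 4×5 + 5×4 + 1×1 + 5×2 + 5×4 = 71 → [60, 58, 63, 68, 71]

Linear: [16, 28, 18, 43, 71, 44, 30, 45, 25], Circular: [60, 58, 63, 68, 71]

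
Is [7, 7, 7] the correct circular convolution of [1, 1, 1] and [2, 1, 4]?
Recompute circular convolution of [1, 1, 1] and [2, 1, 4]: y[0] = 1×2 + 1×4 + 1×1 = 7; y[1] = 1×1 + 1×2 + 1×4 = 7; y[2] = 1×4 + 1×1 + 1×2 = 7 → [7, 7, 7]. Given [7, 7, 7] matches, so answer: Yes

Yes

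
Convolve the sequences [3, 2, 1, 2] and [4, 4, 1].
y[0] = 3×4 = 12; y[1] = 3×4 + 2×4 = 20; y[2] = 3×1 + 2×4 + 1×4 = 15; y[3] = 2×1 + 1×4 + 2×4 = 14; y[4] = 1×1 + 2×4 = 9; y[5] = 2×1 = 2

[12, 20, 15, 14, 9, 2]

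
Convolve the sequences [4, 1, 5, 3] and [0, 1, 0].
y[0] = 4×0 = 0; y[1] = 4×1 + 1×0 = 4; y[2] = 4×0 + 1×1 + 5×0 = 1; y[3] = 1×0 + 5×1 + 3×0 = 5; y[4] = 5×0 + 3×1 = 3; y[5] = 3×0 = 0

[0, 4, 1, 5, 3, 0]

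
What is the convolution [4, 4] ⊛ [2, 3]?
y[0] = 4×2 = 8; y[1] = 4×3 + 4×2 = 20; y[2] = 4×3 = 12

[8, 20, 12]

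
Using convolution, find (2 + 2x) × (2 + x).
Ascending coefficients: a = [2, 2], b = [2, 1]. c[0] = 2×2 = 4; c[1] = 2×1 + 2×2 = 6; c[2] = 2×1 = 2. Result coefficients: [4, 6, 2] → 4 + 6x + 2x^2

4 + 6x + 2x^2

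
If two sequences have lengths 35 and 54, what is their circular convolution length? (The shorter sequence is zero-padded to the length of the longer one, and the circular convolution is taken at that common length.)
Circular convolution (zero-padding the shorter input) has length max(m, n) = max(35, 54) = 54

54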